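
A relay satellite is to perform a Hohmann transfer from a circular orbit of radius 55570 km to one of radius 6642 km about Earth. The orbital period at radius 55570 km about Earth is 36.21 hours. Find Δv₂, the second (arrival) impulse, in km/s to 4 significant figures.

From Kepler's third law T² = 4π²r³/μ at r = 55570 km, T = 36.21 hours = 36.21 × 3600 s = 1.30356×10^5 s: μ = 4π²r³/T² = 3.98675×10^5 km³/s².
The Hohmann ellipse has a_t = (r₁ + r₂)/2 = 31106 km.
Circular speed at r = 6642 km: v_c = √(μ/r) = 7.74747 km/s.
Vis-viva on the transfer ellipse at r = 6642 km gives v_t = √[μ(2/r − 1/a_t)] = 10.3552 km/s.
Δv₂ = |v_t − v_c| = |10.3552 − 7.74747| = 2.608 km/s.

Δv₂ = 2.608 km/s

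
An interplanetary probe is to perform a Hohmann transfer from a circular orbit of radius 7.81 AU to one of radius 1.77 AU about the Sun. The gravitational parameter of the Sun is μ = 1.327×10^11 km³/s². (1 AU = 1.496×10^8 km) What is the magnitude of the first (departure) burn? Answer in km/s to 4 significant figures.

Δv₁ = 4.179 km/s

In km: r₁ = 7.81 × 1.496×10^8 = 1.168376×10^9 km; r₂ = 1.77 × 1.496×10^8 = 2.64792×10^8 km.
The Hohmann ellipse has a_t = (r₁ + r₂)/2 = 7.16584×10^8 km.
On the circular orbit at r = 1.168376×10^9 km, v_c = √(μ/r) = 10.657 km/s.
Vis-viva on the transfer ellipse at r = 1.168376×10^9 km gives v_t = √[μ(2/r − 1/a_t)] = 6.4783 km/s.
Δv₁ = |v_t − v_c| = |6.4783 − 10.657| = 4.179 km/s.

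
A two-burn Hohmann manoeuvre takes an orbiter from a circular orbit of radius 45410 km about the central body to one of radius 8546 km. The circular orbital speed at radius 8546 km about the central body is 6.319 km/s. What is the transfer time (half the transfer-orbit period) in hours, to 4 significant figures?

t = 6.620 hours

From the circular-orbit relation v² = μ/r at r = 8546 km: μ = v²r = (6.319)² × 8546 = 3.41240×10^5 km³/s².
The Hohmann ellipse has a_t = (r₁ + r₂)/2 = 26978 km.
By Kepler's third law the transfer-orbit period is T = 2π√(a_t³/μ), so t = T/2 = 23831 s.
Converting: 23831 s ÷ 3600 s/hour = 6.620 hours.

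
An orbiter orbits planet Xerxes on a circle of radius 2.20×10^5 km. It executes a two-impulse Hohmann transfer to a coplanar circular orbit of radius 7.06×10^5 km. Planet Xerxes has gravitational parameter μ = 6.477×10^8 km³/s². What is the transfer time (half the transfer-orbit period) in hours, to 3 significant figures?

t = 10.8 hours

Transfer-ellipse semi-major axis a_t = (r₁ + r₂)/2 = (2.200×10^5 + 7.060×10^5)/2 = 4.630×10^5 km.
By Kepler's third law the transfer-orbit period is T = 2π√(a_t³/μ), so t = T/2 = 38890 s.
Converting: 38890 s ÷ 3600 s/hour = 10.8 hours.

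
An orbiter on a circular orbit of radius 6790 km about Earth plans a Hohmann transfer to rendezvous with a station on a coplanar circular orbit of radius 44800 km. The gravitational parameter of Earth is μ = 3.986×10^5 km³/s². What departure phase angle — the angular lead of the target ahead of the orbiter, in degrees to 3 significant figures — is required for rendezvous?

φ = 101°

Transfer-ellipse semi-major axis a_t = (r₁ + r₂)/2 = (6790 + 44800)/2 = 25795 km.
The half-period of the transfer ellipse is t = π√(a_t³/μ) = 20615 s.
Target angular speed ω₂ = √(μ/r₂³) = 6.6581×10^-5 rad/s.
Angle swept by the target during transfer: ω₂·t = 1.3726 rad = 78.64°.
Arrival is 180° from departure on the ellipse, so φ = 180° − 78.64° = 101°.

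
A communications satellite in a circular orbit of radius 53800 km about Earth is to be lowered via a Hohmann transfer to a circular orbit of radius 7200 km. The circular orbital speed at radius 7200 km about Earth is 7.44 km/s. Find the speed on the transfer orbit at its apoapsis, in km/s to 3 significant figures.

v = 1.32 km/s

From the circular-orbit relation v² = μ/r at r = 7200 km: μ = v²r = (7.44)² × 7200 = 3.98546×10^5 km³/s².
The Hohmann ellipse has a_t = (r₁ + r₂)/2 = 30500 km.
The apoapsis of the transfer ellipse is at r = 53800 km.
Vis-viva: v = √[μ(2/r − 1/a_t)] = √[3.98546×10^5 × (2/53800 − 1/30500)] = 1.322 km/s.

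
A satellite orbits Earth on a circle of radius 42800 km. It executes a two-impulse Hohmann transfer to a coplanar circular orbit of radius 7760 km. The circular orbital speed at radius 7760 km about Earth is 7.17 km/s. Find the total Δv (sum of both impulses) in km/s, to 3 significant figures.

Δv = 3.52 km/s

From the circular-orbit relation v² = μ/r at r = 7760 km: μ = v²r = (7.17)² × 7760 = 3.98933×10^5 km³/s².
The Hohmann ellipse has a_t = (r₁ + r₂)/2 = 25280 km.
At r₁ the circular-orbit speed is v₁ = √(μ/r₁) = 3.053 km/s.
Transfer-orbit speed at r₁ (vis-viva): v_a = √[μ(2/r₁ − 1/a_t)] = 1.691 km/s.
First burn Δv₁ = |v_a − v₁| = 1.362 km/s.
At r₂, v₂ = √(μ/r₂) = 7.170 km/s.
Transfer-orbit speed at r₂: v_p = √[μ(2/r₂ − 1/a_t)] = 9.329 km/s.
Second burn Δv₂ = |v₂ − v_p| = 2.159 km/s.
Δv = Δv₁ + Δv₂ = 1.362 + 2.159 = 3.521 km/s.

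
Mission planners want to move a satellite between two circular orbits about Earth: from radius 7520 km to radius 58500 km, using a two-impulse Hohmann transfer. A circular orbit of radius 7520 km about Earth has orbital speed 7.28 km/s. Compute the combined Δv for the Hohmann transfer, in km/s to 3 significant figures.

Δv = 3.78 km/s

From the circular-orbit relation v² = μ/r at r = 7520 km: μ = v²r = (7.28)² × 7520 = 3.98548×10^5 km³/s².
Transfer-ellipse semi-major axis a_t = (r₁ + r₂)/2 = (7520 + 58500)/2 = 33010 km.
At r₁ the circular-orbit speed is v₁ = √(μ/r₁) = 7.2800 km/s.
Transfer-orbit speed at r₁ (vis-viva equation): v_p = √[μ(2/r₁ − 1/a_t)] = 9.6914 km/s.
First burn Δv₁ = |v_p − v₁| = 2.4114 km/s.
At r₂, v₂ = √(μ/r₂) = 2.6101 km/s.
Transfer-orbit speed at r₂: v_a = √[μ(2/r₂ − 1/a_t)] = 1.2458 km/s.
Second burn Δv₂ = |v₂ − v_a| = 1.3643 km/s.
Total Δv = Δv₁ + Δv₂ = 3.776 km/s.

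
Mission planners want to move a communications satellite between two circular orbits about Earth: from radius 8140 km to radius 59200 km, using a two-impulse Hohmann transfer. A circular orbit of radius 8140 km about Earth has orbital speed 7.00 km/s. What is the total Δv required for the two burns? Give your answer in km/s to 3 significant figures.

From the circular-orbit relation v² = μ/r at r = 8140 km: μ = v²r = (7.00)² × 8140 = 3.98860×10^5 km³/s².
Semi-major axis of the transfer orbit: a_t = (8140 + 59200)/2 = 33670 km.
At r₁ the circular-orbit speed is v₁ = √(μ/r₁) = 7.000 km/s.
On the transfer ellipse at r₁, vis-viva equation gives v_p = √[μ(2/r₁ − 1/a_t)] = 9.282 km/s.
First burn Δv₁ = |v_p − v₁| = 2.282 km/s.
Circular speed at r₂: v₂ = √(μ/r₂) = 2.5957 km/s.
Transfer-orbit speed at r₂: v_a = √[μ(2/r₂ − 1/a_t)] = 1.2763 km/s.
Second burn Δv₂ = |v₂ − v_a| = 1.319 km/s.
Δv = Δv₁ + Δv₂ = 2.282 + 1.319 = 3.601 km/s.

Δv = 3.60 km/s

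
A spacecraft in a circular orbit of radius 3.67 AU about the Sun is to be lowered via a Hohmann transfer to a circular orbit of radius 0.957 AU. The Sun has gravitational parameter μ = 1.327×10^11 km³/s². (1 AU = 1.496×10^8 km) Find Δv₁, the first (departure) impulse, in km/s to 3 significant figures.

Δv₁ = 5.55 km/s

In km: r₁ = 3.67 × 1.496×10^8 = 5.49032×10^8 km; r₂ = 0.957 × 1.496×10^8 = 1.431672×10^8 km.
The Hohmann ellipse has a_t = (r₁ + r₂)/2 = 3.460996×10^8 km.
Circular speed at r = 5.49032×10^8 km: v_c = √(μ/r) = 15.547 km/s.
Vis-viva on the transfer ellipse at r = 5.49032×10^8 km gives v_t = √[μ(2/r − 1/a_t)] = 9.9990 km/s.
Δv₁ = |v_t − v_c| = |9.9990 − 15.547| = 5.548 km/s.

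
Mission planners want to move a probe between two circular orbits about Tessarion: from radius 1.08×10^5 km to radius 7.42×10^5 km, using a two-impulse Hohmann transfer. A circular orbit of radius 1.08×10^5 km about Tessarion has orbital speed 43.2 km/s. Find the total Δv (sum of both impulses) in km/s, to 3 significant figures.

From the circular-orbit relation v² = μ/r at r = 1.08×10^5 km: μ = v²r = (43.2)² × 1.08×10^5 = 2.01554×10^8 km³/s².
The Hohmann ellipse has a_t = (r₁ + r₂)/2 = 4.250×10^5 km.
Circular speed at r₁: v₁ = √(μ/r₁) = √(2.01554×10^8/1.080×10^5) = 43.20 km/s.
Transfer-orbit speed at r₁ (vis-viva): v_p = √[μ(2/r₁ − 1/a_t)] = 57.08 km/s.
First burn Δv₁ = |v_p − v₁| = 13.88 km/s.
At r₂, v₂ = √(μ/r₂) = 16.481 km/s.
Transfer-orbit speed at r₂: v_a = √[μ(2/r₂ − 1/a_t)] = 8.3083 km/s.
Second burn Δv₂ = |v₂ − v_a| = 8.173 km/s.
Δv = Δv₁ + Δv₂ = 13.88 + 8.173 = 22.05 km/s.

Δv = 22.1 km/s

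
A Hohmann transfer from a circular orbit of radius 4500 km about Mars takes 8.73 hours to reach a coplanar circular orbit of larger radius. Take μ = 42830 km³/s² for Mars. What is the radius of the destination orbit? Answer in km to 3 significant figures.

Transfer time t = 8.73 hours = 31428 s, and t = π√(a_t³/μ).
So a_t = (μ t²/π²)^(1/3) = (42830 × (31428)² / π²)^(1/3) = 16244 km.
Since a_t = (r₁ + r₂)/2, r₂ = 2a_t − r₁ = 2×16244 − 4500 = 27988 km.

r₂ = 28000 km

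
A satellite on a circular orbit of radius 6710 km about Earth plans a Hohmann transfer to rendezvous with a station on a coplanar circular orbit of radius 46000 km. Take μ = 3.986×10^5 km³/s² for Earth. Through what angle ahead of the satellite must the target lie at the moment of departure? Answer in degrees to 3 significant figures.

The Hohmann ellipse has a_t = (r₁ + r₂)/2 = 26355 km.
The half-period of the transfer ellipse is t = π√(a_t³/μ) = 21290 s.
The target's mean motion on its circular orbit is ω₂ = √(μ/r₂³) = 6.3993×10^-5 rad/s.
Angle swept by the target during transfer: ω₂·t = 1.3624 rad = 78.06°.
Arrival is 180° from departure on the ellipse, so φ = 180° − 78.06° = 102°.

φ = 102°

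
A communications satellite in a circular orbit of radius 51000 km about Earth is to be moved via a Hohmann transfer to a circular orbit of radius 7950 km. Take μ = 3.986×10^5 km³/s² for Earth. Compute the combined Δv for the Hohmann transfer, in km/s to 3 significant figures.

Δv = 3.58 km/s

The Hohmann ellipse has a_t = (r₁ + r₂)/2 = 29475 km.
At r₁ the circular-orbit speed is v₁ = √(μ/r₁) = 2.796 km/s.
On the transfer ellipse at r₁, vis-viva equation gives v_a = √[μ(2/r₁ − 1/a_t)] = 1.452 km/s.
First burn Δv₁ = |v_a − v₁| = 1.344 km/s.
Circular speed at r₂: v₂ = √(μ/r₂) = 7.081 km/s.
Transfer-orbit speed at r₂: v_p = √[μ(2/r₂ − 1/a_t)] = 9.314 km/s.
Second burn Δv₂ = |v₂ − v_p| = 2.233 km/s.
Total Δv = Δv₁ + Δv₂ = 3.577 km/s.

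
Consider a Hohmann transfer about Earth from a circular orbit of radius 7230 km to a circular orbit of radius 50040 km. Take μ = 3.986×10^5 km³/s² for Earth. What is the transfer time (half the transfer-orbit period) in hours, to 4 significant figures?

Transfer-ellipse semi-major axis a_t = (r₁ + r₂)/2 = (7230 + 50040)/2 = 28635 km.
By Kepler's third law the transfer-orbit period is T = 2π√(a_t³/μ), so t = T/2 = 24112 s.
Converting: 24112 s ÷ 3600 s/hour = 6.698 hours.

t = 6.698 hours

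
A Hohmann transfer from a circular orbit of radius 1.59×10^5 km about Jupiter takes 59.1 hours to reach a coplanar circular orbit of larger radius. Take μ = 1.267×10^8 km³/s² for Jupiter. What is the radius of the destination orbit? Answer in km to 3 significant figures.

Transfer time t = 59.1 hours = 2.1276×10^5 s, and t = π√(a_t³/μ).
So a_t = (μ t²/π²)^(1/3) = (1.267×10^8 × (2.1276×10^5)² / π²)^(1/3) = 8.3449×10^5 km.
Since a_t = (r₁ + r₂)/2, r₂ = 2a_t − r₁ = 2×8.3449×10^5 − 1.590×10^5 = 1.50998×10^6 km.

r₂ = 1.51×10^6 km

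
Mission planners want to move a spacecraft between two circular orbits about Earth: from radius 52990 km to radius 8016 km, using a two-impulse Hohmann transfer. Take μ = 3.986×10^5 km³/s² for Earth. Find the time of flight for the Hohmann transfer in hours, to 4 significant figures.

Transfer-ellipse semi-major axis a_t = (r₁ + r₂)/2 = (52990 + 8016)/2 = 30503 km.
Half the transfer-orbit period gives t = π√(a_t³/μ) = 26510 s.
Converting: 26510 s ÷ 3600 s/hour = 7.364 hours.

t = 7.364 hours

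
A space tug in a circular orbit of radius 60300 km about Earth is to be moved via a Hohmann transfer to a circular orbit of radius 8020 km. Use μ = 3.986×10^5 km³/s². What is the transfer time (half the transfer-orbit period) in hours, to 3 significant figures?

The Hohmann ellipse has a_t = (r₁ + r₂)/2 = 34160 km.
Half the transfer-orbit period gives t = π√(a_t³/μ) = 31420 s.
Converting: 31420 s ÷ 3600 s/hour = 8.73 hours.

t = 8.73 hours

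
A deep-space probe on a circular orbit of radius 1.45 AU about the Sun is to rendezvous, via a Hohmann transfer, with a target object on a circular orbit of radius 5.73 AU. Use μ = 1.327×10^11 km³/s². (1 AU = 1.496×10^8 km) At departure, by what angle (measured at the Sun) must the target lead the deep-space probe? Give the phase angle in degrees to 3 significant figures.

φ = 90.7°

In km: r₁ = 1.45 × 1.496×10^8 = 2.1692×10^8 km; r₂ = 5.73 × 1.496×10^8 = 8.57208×10^8 km.
Transfer-ellipse semi-major axis a_t = (r₁ + r₂)/2 = (2.1692×10^8 + 8.57208×10^8)/2 = 5.37064×10^8 km.
The half-period of the transfer ellipse is t = π√(a_t³/μ) = 1.0734×10^8 s.
The target's mean motion on its circular orbit is ω₂ = √(μ/r₂³) = 1.4515×10^-8 rad/s.
Angle swept by the target during transfer: ω₂·t = 1.558 rad = 89.27°.
Arrival is 180° from departure on the ellipse, so φ = 180° − 89.27° = 90.7°.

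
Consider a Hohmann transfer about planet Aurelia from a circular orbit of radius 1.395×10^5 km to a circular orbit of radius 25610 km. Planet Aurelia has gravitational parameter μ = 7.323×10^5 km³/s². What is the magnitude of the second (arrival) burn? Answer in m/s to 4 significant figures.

Semi-major axis of the transfer orbit: a_t = (1.395×10^5 + 25610)/2 = 82555 km.
On the circular orbit at r = 25610 km, v_c = √(μ/r) = 5.347 km/s.
Transfer-orbit speed at the same r (vis-viva, a = a_t): v_t = √[μ(2/r − 1/a_t)] = 6.951 km/s.
Δv₂ = |v_t − v_c| = |6.951 − 5.347| = 1.604 km/s.

Δv₂ = 1604 m/s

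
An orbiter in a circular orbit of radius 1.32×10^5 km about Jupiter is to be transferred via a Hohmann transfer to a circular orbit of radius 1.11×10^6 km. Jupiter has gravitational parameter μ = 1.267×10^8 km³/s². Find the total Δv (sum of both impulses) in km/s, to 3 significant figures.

Transfer-ellipse semi-major axis a_t = (r₁ + r₂)/2 = (1.320×10^5 + 1.110×10^6)/2 = 6.210×10^5 km.
At r₁ the circular-orbit speed is v₁ = √(μ/r₁) = 30.98 km/s.
Transfer-orbit speed at r₁ (vis-viva): v_p = √[μ(2/r₁ − 1/a_t)] = 41.42 km/s.
First burn Δv₁ = |v_p − v₁| = 10.44 km/s.
At r₂, v₂ = √(μ/r₂) = 10.684 km/s.
Transfer-orbit speed at r₂: v_a = √[μ(2/r₂ − 1/a_t)] = 4.9257 km/s.
Second burn Δv₂ = |v₂ − v_a| = 5.758 km/s.
Total Δv = Δv₁ + Δv₂ = 16.20 km/s.

Δv = 16.2 km/s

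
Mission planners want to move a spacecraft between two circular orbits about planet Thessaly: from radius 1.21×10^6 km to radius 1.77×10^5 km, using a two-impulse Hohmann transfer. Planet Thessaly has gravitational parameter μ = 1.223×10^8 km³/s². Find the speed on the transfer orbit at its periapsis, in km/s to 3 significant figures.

Transfer-ellipse semi-major axis a_t = (r₁ + r₂)/2 = (1.210×10^6 + 1.770×10^5)/2 = 6.935×10^5 km.
The periapsis of the transfer ellipse is at r = 1.770×10^5 km.
Vis-viva: v = √[μ(2/r − 1/a_t)] = √[1.223×10^8 × (2/1.770×10^5 − 1/6.935×10^5)] = 34.72 km/s.

v = 34.7 km/s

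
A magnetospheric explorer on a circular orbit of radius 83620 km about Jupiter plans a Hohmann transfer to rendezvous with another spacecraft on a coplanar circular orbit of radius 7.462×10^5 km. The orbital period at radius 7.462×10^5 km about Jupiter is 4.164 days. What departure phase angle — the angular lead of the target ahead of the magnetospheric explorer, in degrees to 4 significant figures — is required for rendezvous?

φ = 105.4°

From Kepler's third law T² = 4π²r³/μ at r = 7.462×10^5 km, T = 4.164 days = 4.164 × 86400 s = 3.597696×10^5 s: μ = 4π²r³/T² = 1.26729×10^8 km³/s².
The Hohmann ellipse has a_t = (r₁ + r₂)/2 = 4.1491×10^5 km.
The half-period of the transfer ellipse is t = π√(a_t³/μ) = 74583.4 s.
Target angular speed ω₂ = √(μ/r₂³) = 1.74645×10^-5 rad/s.
Angle swept by the target during transfer: ω₂·t = 1.3026 rad = 74.63°.
Arrival is 180° from departure on the ellipse, so φ = 180° − 74.63° = 105.4°.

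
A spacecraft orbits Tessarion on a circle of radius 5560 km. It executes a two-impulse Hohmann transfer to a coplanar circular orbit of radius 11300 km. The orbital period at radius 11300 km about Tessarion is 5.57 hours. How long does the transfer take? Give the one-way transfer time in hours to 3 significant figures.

t = 1.79 hours

From Kepler's third law T² = 4π²r³/μ at r = 11300 km, T = 5.57 hours = 5.57 × 3600 s = 20052 s: μ = 4π²r³/T² = 1.41671×10^5 km³/s².
The Hohmann ellipse has a_t = (r₁ + r₂)/2 = 8430 km.
Transfer time t = π√(a_t³/μ) = π√((8430)³ / 1.41671×10^5) = 6460 s.
Converting: 6460 s ÷ 3600 s/hour = 1.79 hours.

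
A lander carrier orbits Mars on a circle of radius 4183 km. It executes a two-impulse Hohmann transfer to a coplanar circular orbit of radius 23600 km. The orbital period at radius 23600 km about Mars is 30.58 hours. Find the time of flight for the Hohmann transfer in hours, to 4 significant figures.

From Kepler's third law T² = 4π²r³/μ at r = 23600 km, T = 30.58 hours = 30.58 × 3600 s = 1.10088×10^5 s: μ = 4π²r³/T² = 42817.0 km³/s².
Transfer-ellipse semi-major axis a_t = (r₁ + r₂)/2 = (4183 + 23600)/2 = 13891.5 km.
Transfer time t = π√(a_t³/μ) = π√((13891.5)³ / 42817.0) = 24858 s.
Converting: 24858 s ÷ 3600 s/hour = 6.905 hours.

t = 6.905 hours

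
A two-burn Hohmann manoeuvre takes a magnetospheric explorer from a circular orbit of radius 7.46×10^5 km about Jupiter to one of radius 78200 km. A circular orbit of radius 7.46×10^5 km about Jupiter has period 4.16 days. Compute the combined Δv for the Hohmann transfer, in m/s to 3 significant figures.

From Kepler's third law T² = 4π²r³/μ at r = 7.46×10^5 km, T = 4.16 days = 4.16 × 86400 s = 3.59424×10^5 s: μ = 4π²r³/T² = 1.26871×10^8 km³/s².
The Hohmann ellipse has a_t = (r₁ + r₂)/2 = 4.121×10^5 km.
At r₁ the circular-orbit speed is v₁ = √(μ/r₁) = 13.041 km/s.
Transfer-orbit speed at r₁ (vis-viva): v_a = √[μ(2/r₁ − 1/a_t)] = 5.6809 km/s.
First burn Δv₁ = |v_a − v₁| = 7.360 km/s.
Circular speed at r₂: v₂ = √(μ/r₂) = 40.28 km/s.
Transfer-orbit speed at r₂: v_p = √[μ(2/r₂ − 1/a_t)] = 54.19 km/s.
Second burn Δv₂ = |v₂ − v_p| = 13.91 km/s.
Δv = Δv₁ + Δv₂ = 7.360 + 13.91 = 21.27 km/s.

Δv = 21300 m/s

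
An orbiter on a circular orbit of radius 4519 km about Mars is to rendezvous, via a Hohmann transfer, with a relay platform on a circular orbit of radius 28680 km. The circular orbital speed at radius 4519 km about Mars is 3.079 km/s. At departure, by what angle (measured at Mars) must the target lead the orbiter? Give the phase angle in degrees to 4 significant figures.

From the circular-orbit relation v² = μ/r at r = 4519 km: μ = v²r = (3.079)² × 4519 = 42841.2 km³/s².
Semi-major axis of the transfer orbit: a_t = (4519 + 28680)/2 = 16599.5 km.
The half-period of the transfer ellipse is t = π√(a_t³/μ) = 32461 s.
Target angular speed ω₂ = √(μ/r₂³) = 4.2615×10^-5 rad/s.
Angle swept by the target during transfer: ω₂·t = 1.3833 rad = 79.26°.
Arrival is 180° from departure on the ellipse, so φ = 180° − 79.26° = 100.7°.

φ = 100.7°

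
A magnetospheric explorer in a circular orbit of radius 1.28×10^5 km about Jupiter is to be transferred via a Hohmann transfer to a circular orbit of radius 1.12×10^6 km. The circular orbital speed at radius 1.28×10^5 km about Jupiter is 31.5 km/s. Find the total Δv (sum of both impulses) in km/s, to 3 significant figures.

Δv = 16.5 km/s

From the circular-orbit relation v² = μ/r at r = 1.28×10^5 km: μ = v²r = (31.5)² × 1.28×10^5 = 1.27008×10^8 km³/s².
Semi-major axis of the transfer orbit: a_t = (1.280×10^5 + 1.120×10^6)/2 = 6.240×10^5 km.
Circular speed at r₁: v₁ = √(μ/r₁) = √(1.27008×10^8/1.280×10^5) = 31.50 km/s.
On the transfer ellipse at r₁, vis-viva equation gives v_p = √[μ(2/r₁ − 1/a_t)] = 42.20 km/s.
First burn Δv₁ = |v_p − v₁| = 10.70 km/s.
At r₂, v₂ = √(μ/r₂) = 10.649 km/s.
Transfer-orbit speed at r₂: v_a = √[μ(2/r₂ − 1/a_t)] = 4.8230 km/s.
Second burn Δv₂ = |v₂ − v_a| = 5.826 km/s.
Δv = Δv₁ + Δv₂ = 10.70 + 5.826 = 16.53 km/s.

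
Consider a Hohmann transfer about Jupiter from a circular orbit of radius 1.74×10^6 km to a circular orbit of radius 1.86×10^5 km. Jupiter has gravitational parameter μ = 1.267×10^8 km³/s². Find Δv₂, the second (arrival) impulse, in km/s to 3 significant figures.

Δv₂ = 8.98 km/s

The Hohmann ellipse has a_t = (r₁ + r₂)/2 = 9.630×10^5 km.
On the circular orbit at r = 1.860×10^5 km, v_c = √(μ/r) = 26.0995 km/s.
Vis-viva on the transfer ellipse at r = 1.860×10^5 km gives v_t = √[μ(2/r − 1/a_t)] = 35.0827 km/s.
Δv₂ = |v_t − v_c| = |35.0827 − 26.0995| = 8.983 km/s.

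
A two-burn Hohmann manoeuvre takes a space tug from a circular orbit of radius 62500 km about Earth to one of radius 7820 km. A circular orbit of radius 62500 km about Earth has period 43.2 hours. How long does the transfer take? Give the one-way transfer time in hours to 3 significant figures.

From Kepler's third law T² = 4π²r³/μ at r = 62500 km, T = 43.2 hours = 43.2 × 3600 s = 1.5552×10^5 s: μ = 4π²r³/T² = 3.98499×10^5 km³/s².
The Hohmann ellipse has a_t = (r₁ + r₂)/2 = 35160 km.
Half the transfer-orbit period gives t = π√(a_t³/μ) = 32810 s.
Converting: 32810 s ÷ 3600 s/hour = 9.11 hours.

t = 9.11 hours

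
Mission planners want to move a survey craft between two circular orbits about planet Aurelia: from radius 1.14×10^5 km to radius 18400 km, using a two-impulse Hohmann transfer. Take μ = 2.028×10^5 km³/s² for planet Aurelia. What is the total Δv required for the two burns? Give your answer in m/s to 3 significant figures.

Transfer-ellipse semi-major axis a_t = (r₁ + r₂)/2 = (1.140×10^5 + 18400)/2 = 66200 km.
At r₁ the circular-orbit speed is v₁ = √(μ/r₁) = 1.33377 km/s.
Transfer-orbit speed at r₁ (vis-viva equation): v_a = √[μ(2/r₁ − 1/a_t)] = 0.703172 km/s.
First burn Δv₁ = |v_a − v₁| = 0.63060 km/s.
At r₂, v₂ = √(μ/r₂) = 3.3199 km/s.
Transfer-orbit speed at r₂: v_p = √[μ(2/r₂ − 1/a_t)] = 4.3566 km/s.
Second burn Δv₂ = |v₂ − v_p| = 1.0367 km/s.
Δv = Δv₁ + Δv₂ = 0.63060 + 1.0367 = 1.667 km/s.

Δv = 1670 m/s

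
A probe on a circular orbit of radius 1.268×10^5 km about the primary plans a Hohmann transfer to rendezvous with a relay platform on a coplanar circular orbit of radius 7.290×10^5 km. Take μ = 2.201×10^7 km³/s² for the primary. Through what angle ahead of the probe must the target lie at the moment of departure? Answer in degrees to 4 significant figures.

The Hohmann ellipse has a_t = (r₁ + r₂)/2 = 4.279×10^5 km.
The half-period of the transfer ellipse is t = π√(a_t³/μ) = 1.8744×10^5 s.
Target angular speed ω₂ = √(μ/r₂³) = 7.5374×10^-6 rad/s.
Angle swept by the target during transfer: ω₂·t = 1.4128 rad = 80.95°.
Arrival is 180° from departure on the ellipse, so φ = 180° − 80.95° = 99.05°.

φ = 99.05°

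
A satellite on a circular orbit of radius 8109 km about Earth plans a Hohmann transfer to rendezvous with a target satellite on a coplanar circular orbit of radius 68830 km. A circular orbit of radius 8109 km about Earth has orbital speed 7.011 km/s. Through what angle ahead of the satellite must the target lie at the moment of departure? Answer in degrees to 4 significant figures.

From the circular-orbit relation v² = μ/r at r = 8109 km: μ = v²r = (7.011)² × 8109 = 3.98591×10^5 km³/s².
Transfer-ellipse semi-major axis a_t = (r₁ + r₂)/2 = (8109 + 68830)/2 = 38469.5 km.
Transfer time t = π√(a_t³/μ) = 37550 s.
The target's mean motion on its circular orbit is ω₂ = √(μ/r₂³) = 3.496×10^-5 rad/s.
Angle swept by the target during transfer: ω₂·t = 1.3127 rad = 75.21°.
Arrival is 180° from departure on the ellipse, so φ = 180° − 75.21° = 104.8°.

φ = 104.8°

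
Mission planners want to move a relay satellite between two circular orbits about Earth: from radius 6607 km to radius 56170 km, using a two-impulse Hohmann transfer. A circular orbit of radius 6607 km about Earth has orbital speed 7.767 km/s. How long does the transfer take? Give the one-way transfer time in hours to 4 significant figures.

From the circular-orbit relation v² = μ/r at r = 6607 km: μ = v²r = (7.767)² × 6607 = 3.98576×10^5 km³/s².
Semi-major axis of the transfer orbit: a_t = (6607 + 56170)/2 = 31388.5 km.
Half the transfer-orbit period gives t = π√(a_t³/μ) = 27673 s.
Converting: 27673 s ÷ 3600 s/hour = 7.687 hours.

t = 7.687 hours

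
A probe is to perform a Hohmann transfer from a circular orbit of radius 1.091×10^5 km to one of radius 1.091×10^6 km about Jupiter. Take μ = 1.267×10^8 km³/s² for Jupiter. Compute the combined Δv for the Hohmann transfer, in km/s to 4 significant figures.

Δv = 18.05 km/s

The Hohmann ellipse has a_t = (r₁ + r₂)/2 = 6.0005×10^5 km.
At r₁ the circular-orbit speed is v₁ = √(μ/r₁) = 34.08 km/s.
On the transfer ellipse at r₁, v² = μ(2/r − 1/a) gives v_p = √[μ(2/r₁ − 1/a_t)] = 45.95 km/s.
First burn Δv₁ = |v_p − v₁| = 11.87 km/s.
Circular speed at r₂: v₂ = √(μ/r₂) = 10.776 km/s.
Transfer-orbit speed at r₂: v_a = √[μ(2/r₂ − 1/a_t)] = 4.5951 km/s.
Second burn Δv₂ = |v₂ − v_a| = 6.181 km/s.
Δv = Δv₁ + Δv₂ = 11.87 + 6.181 = 18.05 km/s.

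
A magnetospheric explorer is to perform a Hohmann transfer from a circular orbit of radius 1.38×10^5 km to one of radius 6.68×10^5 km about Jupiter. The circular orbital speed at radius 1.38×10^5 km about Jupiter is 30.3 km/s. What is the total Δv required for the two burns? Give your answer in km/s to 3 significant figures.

From the circular-orbit relation v² = μ/r at r = 1.38×10^5 km: μ = v²r = (30.3)² × 1.38×10^5 = 1.26696×10^8 km³/s².
The Hohmann ellipse has a_t = (r₁ + r₂)/2 = 4.030×10^5 km.
Circular speed at r₁: v₁ = √(μ/r₁) = √(1.26696×10^8/1.380×10^5) = 30.30 km/s.
On the transfer ellipse at r₁, v² = μ(2/r − 1/a) gives v_p = √[μ(2/r₁ − 1/a_t)] = 39.01 km/s.
First burn Δv₁ = |v_p − v₁| = 8.710 km/s.
Circular speed at r₂: v₂ = √(μ/r₂) = 13.772 km/s.
Transfer-orbit speed at r₂: v_a = √[μ(2/r₂ − 1/a_t)] = 8.0590 km/s.
Second burn Δv₂ = |v₂ − v_a| = 5.713 km/s.
Δv = Δv₁ + Δv₂ = 8.710 + 5.713 = 14.42 km/s.

Δv = 14.4 km/s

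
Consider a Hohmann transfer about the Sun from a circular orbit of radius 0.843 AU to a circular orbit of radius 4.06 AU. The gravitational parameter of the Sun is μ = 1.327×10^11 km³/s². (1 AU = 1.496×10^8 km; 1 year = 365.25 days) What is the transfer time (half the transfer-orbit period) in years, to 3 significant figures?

t = 1.92 years

In km: r₁ = 0.843 × 1.496×10^8 = 1.261128×10^8 km; r₂ = 4.06 × 1.496×10^8 = 6.07376×10^8 km.
Semi-major axis of the transfer orbit: a_t = (1.261128×10^8 + 6.07376×10^8)/2 = 3.667444×10^8 km.
Transfer time t = π√(a_t³/μ) = π√((3.667444×10^8)³ / 1.327×10^11) = 6.057×10^7 s.
Converting: 6.057×10^7 s ÷ 3.15576×10^7 s/year (365.25 × 86400) = 1.92 years.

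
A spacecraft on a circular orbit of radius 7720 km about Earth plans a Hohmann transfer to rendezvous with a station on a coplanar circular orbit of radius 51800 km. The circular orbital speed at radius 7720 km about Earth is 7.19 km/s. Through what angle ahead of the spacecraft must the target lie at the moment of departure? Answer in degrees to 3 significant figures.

φ = 102°

From the circular-orbit relation v² = μ/r at r = 7720 km: μ = v²r = (7.19)² × 7720 = 3.99094×10^5 km³/s².
Transfer-ellipse semi-major axis a_t = (r₁ + r₂)/2 = (7720 + 51800)/2 = 29760 km.
Transfer time t = π√(a_t³/μ) = 25530 s.
Target angular speed ω₂ = √(μ/r₂³) = 5.358×10^-5 rad/s.
Angle swept by the target during transfer: ω₂·t = 1.368 rad = 78.38°.
Arrival is 180° from departure on the ellipse, so φ = 180° − 78.38° = 102°.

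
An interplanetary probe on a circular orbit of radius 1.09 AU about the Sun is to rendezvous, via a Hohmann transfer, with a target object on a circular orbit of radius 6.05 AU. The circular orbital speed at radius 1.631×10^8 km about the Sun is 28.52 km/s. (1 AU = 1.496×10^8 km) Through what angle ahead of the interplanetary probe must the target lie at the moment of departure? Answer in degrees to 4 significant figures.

From the circular-orbit relation v² = μ/r at r = 1.631×10^8 km: μ = v²r = (28.52)² × 1.631×10^8 = 1.32664×10^11 km³/s².
In km: r₁ = 1.09 × 1.496×10^8 = 1.63064×10^8 km; r₂ = 6.05 × 1.496×10^8 = 9.0508×10^8 km.
The Hohmann ellipse has a_t = (r₁ + r₂)/2 = 5.34072×10^8 km.
Transfer time t = π√(a_t³/μ) = 1.0646×10^8 s.
The target's mean motion on its circular orbit is ω₂ = √(μ/r₂³) = 1.3377×10^-8 rad/s.
Angle swept by the target during transfer: ω₂·t = 1.424 rad = 81.59°.
Arrival is 180° from departure on the ellipse, so φ = 180° − 81.59° = 98.41°.

φ = 98.41°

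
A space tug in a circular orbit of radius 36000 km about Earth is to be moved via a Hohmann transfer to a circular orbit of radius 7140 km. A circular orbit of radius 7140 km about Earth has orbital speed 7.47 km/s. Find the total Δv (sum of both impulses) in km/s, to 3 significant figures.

Δv = 3.59 km/s

From the circular-orbit relation v² = μ/r at r = 7140 km: μ = v²r = (7.47)² × 7140 = 3.98418×10^5 km³/s².
Semi-major axis of the transfer orbit: a_t = (36000 + 7140)/2 = 21570 km.
Circular speed at r₁: v₁ = √(μ/r₁) = √(3.98418×10^5/36000) = 3.327 km/s.
Transfer-orbit speed at r₁ (v² = μ(2/r − 1/a)): v_a = √[μ(2/r₁ − 1/a_t)] = 1.914 km/s.
First burn Δv₁ = |v_a − v₁| = 1.413 km/s.
At r₂, v₂ = √(μ/r₂) = 7.470 km/s.
Transfer-orbit speed at r₂: v_p = √[μ(2/r₂ − 1/a_t)] = 9.650 km/s.
Second burn Δv₂ = |v₂ − v_p| = 2.180 km/s.
Δv = Δv₁ + Δv₂ = 1.413 + 2.180 = 3.593 km/s.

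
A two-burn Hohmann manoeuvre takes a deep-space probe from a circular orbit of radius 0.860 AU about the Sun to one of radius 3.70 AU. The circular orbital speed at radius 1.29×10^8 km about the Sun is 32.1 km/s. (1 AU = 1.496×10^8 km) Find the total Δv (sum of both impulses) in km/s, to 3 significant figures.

Δv = 14.8 km/s

From the circular-orbit relation v² = μ/r at r = 1.29×10^8 km: μ = v²r = (32.1)² × 1.29×10^8 = 1.32923×10^11 km³/s².
In km: r₁ = 0.860 × 1.496×10^8 = 1.28656×10^8 km; r₂ = 3.70 × 1.496×10^8 = 5.5352×10^8 km.
Transfer-ellipse semi-major axis a_t = (r₁ + r₂)/2 = (1.28656×10^8 + 5.5352×10^8)/2 = 3.41088×10^8 km.
Circular speed at r₁: v₁ = √(μ/r₁) = √(1.32923×10^11/1.28656×10^8) = 32.143 km/s.
On the transfer ellipse at r₁, vis-viva equation gives v_p = √[μ(2/r₁ − 1/a_t)] = 40.947 km/s.
First burn Δv₁ = |v_p − v₁| = 8.804 km/s.
At r₂, v₂ = √(μ/r₂) = 15.496 km/s.
Transfer-orbit speed at r₂: v_a = √[μ(2/r₂ − 1/a_t)] = 9.5173 km/s.
Second burn Δv₂ = |v₂ − v_a| = 5.979 km/s.
Total Δv = Δv₁ + Δv₂ = 14.78 km/s.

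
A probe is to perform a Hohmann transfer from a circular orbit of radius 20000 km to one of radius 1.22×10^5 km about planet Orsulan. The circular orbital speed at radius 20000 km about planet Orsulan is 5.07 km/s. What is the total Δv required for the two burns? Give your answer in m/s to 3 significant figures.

Δv = 2540 m/s

From the circular-orbit relation v² = μ/r at r = 20000 km: μ = v²r = (5.07)² × 20000 = 5.14098×10^5 km³/s².
Transfer-ellipse semi-major axis a_t = (r₁ + r₂)/2 = (20000 + 1.220×10^5)/2 = 71000 km.
At r₁ the circular-orbit speed is v₁ = √(μ/r₁) = 5.070 km/s.
On the transfer ellipse at r₁, vis-viva equation gives v_p = √[μ(2/r₁ − 1/a_t)] = 6.646 km/s.
First burn Δv₁ = |v_p − v₁| = 1.576 km/s.
Circular speed at r₂: v₂ = √(μ/r₂) = 2.0528 km/s.
Transfer-orbit speed at r₂: v_a = √[μ(2/r₂ − 1/a_t)] = 1.0895 km/s.
Second burn Δv₂ = |v₂ − v_a| = 0.9633 km/s.
Δv = Δv₁ + Δv₂ = 1.576 + 0.9633 = 2.539 km/s.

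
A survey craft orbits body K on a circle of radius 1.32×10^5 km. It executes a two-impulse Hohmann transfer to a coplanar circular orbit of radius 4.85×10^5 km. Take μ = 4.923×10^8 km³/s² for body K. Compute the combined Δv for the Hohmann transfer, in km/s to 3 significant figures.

Semi-major axis of the transfer orbit: a_t = (1.320×10^5 + 4.850×10^5)/2 = 3.085×10^5 km.
At r₁ the circular-orbit speed is v₁ = √(μ/r₁) = 61.07 km/s.
Transfer-orbit speed at r₁ (vis-viva): v_p = √[μ(2/r₁ − 1/a_t)] = 76.57 km/s.
First burn Δv₁ = |v_p − v₁| = 15.50 km/s.
At r₂, v₂ = √(μ/r₂) = 31.86 km/s.
Transfer-orbit speed at r₂: v_a = √[μ(2/r₂ − 1/a_t)] = 20.84 km/s.
Second burn Δv₂ = |v₂ − v_a| = 11.02 km/s.
Δv = Δv₁ + Δv₂ = 15.50 + 11.02 = 26.52 km/s.

Δv = 26.5 km/s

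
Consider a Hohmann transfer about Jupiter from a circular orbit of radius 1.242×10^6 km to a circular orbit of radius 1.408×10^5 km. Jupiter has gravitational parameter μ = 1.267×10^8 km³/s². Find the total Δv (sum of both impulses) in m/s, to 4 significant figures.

Transfer-ellipse semi-major axis a_t = (r₁ + r₂)/2 = (1.242×10^6 + 1.408×10^5)/2 = 6.914×10^5 km.
At r₁ the circular-orbit speed is v₁ = √(μ/r₁) = 10.10 km/s.
Transfer-orbit speed at r₁ (v² = μ(2/r − 1/a)): v_a = √[μ(2/r₁ − 1/a_t)] = 4.558 km/s.
First burn Δv₁ = |v_a − v₁| = 5.542 km/s.
At r₂, v₂ = √(μ/r₂) = 30.00 km/s.
Transfer-orbit speed at r₂: v_p = √[μ(2/r₂ − 1/a_t)] = 40.21 km/s.
Second burn Δv₂ = |v₂ − v_p| = 10.21 km/s.
Δv = Δv₁ + Δv₂ = 5.542 + 10.21 = 15.75 km/s.

Δv = 15750 m/s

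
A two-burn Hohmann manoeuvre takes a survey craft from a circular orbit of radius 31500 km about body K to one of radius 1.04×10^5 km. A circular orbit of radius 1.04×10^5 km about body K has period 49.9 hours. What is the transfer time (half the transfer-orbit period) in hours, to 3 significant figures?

t = 13.1 hours

From Kepler's third law T² = 4π²r³/μ at r = 1.04×10^5 km, T = 49.9 hours = 49.9 × 3600 s = 1.7964×10^5 s: μ = 4π²r³/T² = 1.37611×10^6 km³/s².
Transfer-ellipse semi-major axis a_t = (r₁ + r₂)/2 = (31500 + 1.040×10^5)/2 = 67750 km.
Transfer time t = π√(a_t³/μ) = π√((67750)³ / 1.37611×10^6) = 47230 s.
Converting: 47230 s ÷ 3600 s/hour = 13.1 hours.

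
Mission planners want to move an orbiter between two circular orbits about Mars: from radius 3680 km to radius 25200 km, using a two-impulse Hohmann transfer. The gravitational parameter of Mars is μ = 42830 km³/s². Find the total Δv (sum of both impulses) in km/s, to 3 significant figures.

Δv = 1.74 km/s

Transfer-ellipse semi-major axis a_t = (r₁ + r₂)/2 = (3680 + 25200)/2 = 14440 km.
At r₁ the circular-orbit speed is v₁ = √(μ/r₁) = 3.412 km/s.
On the transfer ellipse at r₁, v² = μ(2/r − 1/a) gives v_p = √[μ(2/r₁ − 1/a_t)] = 4.507 km/s.
First burn Δv₁ = |v_p − v₁| = 1.095 km/s.
At r₂, v₂ = √(μ/r₂) = 1.3037 km/s.
Transfer-orbit speed at r₂: v_a = √[μ(2/r₂ − 1/a_t)] = 0.65813 km/s.
Second burn Δv₂ = |v₂ − v_a| = 0.6456 km/s.
Δv = Δv₁ + Δv₂ = 1.095 + 0.6456 = 1.741 km/s.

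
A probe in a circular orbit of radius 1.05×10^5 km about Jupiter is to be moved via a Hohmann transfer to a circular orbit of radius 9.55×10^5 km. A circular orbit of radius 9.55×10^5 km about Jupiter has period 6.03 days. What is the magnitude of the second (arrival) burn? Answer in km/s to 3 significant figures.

Δv₂ = 6.39 km/s

From Kepler's third law T² = 4π²r³/μ at r = 9.55×10^5 km, T = 6.03 days = 6.03 × 86400 s = 5.20992×10^5 s: μ = 4π²r³/T² = 1.26680×10^8 km³/s².
Transfer-ellipse semi-major axis a_t = (r₁ + r₂)/2 = (1.050×10^5 + 9.550×10^5)/2 = 5.300×10^5 km.
Circular speed at r = 9.550×10^5 km: v_c = √(μ/r) = 11.517 km/s.
Vis-viva on the transfer ellipse at r = 9.550×10^5 km gives v_t = √[μ(2/r − 1/a_t)] = 5.1264 km/s.
Δv₂ = |v_t − v_c| = |5.1264 − 11.517| = 6.391 km/s.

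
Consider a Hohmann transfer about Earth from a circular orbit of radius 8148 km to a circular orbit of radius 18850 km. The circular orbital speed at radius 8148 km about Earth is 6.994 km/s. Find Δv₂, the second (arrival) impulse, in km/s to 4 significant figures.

From the circular-orbit relation v² = μ/r at r = 8148 km: μ = v²r = (6.994)² × 8148 = 3.98568×10^5 km³/s².
Semi-major axis of the transfer orbit: a_t = (8148 + 18850)/2 = 13499 km.
On the circular orbit at r = 18850 km, v_c = √(μ/r) = 4.598 km/s.
Transfer-orbit speed at the same r (vis-viva, a = a_t): v_t = √[μ(2/r − 1/a_t)] = 3.572 km/s.
Δv₂ = |v_t − v_c| = |3.572 − 4.598| = 1.026 km/s.

Δv₂ = 1.026 km/s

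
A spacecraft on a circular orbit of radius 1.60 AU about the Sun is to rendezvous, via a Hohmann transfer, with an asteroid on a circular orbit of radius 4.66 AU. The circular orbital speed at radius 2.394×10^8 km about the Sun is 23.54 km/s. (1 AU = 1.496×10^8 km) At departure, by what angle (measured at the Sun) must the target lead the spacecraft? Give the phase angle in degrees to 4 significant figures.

φ = 80.91°

From the circular-orbit relation v² = μ/r at r = 2.394×10^8 km: μ = v²r = (23.54)² × 2.394×10^8 = 1.32659×10^11 km³/s².
In km: r₁ = 1.60 × 1.496×10^8 = 2.3936×10^8 km; r₂ = 4.66 × 1.496×10^8 = 6.97136×10^8 km.
Semi-major axis of the transfer orbit: a_t = (2.3936×10^8 + 6.97136×10^8)/2 = 4.68248×10^8 km.
The half-period of the transfer ellipse is t = π√(a_t³/μ) = 8.7397×10^7 s.
The target's mean motion on its circular orbit is ω₂ = √(μ/r₂³) = 1.9788×10^-8 rad/s.
Angle swept by the target during transfer: ω₂·t = 1.7294 rad = 99.09°.
Arrival is 180° from departure on the ellipse, so φ = 180° − 99.09° = 80.91°.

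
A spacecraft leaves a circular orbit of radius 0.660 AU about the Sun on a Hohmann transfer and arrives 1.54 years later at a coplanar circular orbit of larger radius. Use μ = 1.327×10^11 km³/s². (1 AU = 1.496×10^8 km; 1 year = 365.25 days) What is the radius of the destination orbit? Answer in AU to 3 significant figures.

In km: r₁ = 0.660 × 1.496×10^8 = 9.8736×10^7 km.
Transfer time t = 1.54 years × 365.25 × 86400 s = 4.8598704×10^7 s, and t = π√(a_t³/μ).
So a_t = (μ t²/π²)^(1/3) = (1.327×10^11 × (4.8598704×10^7)² / π²)^(1/3) = 3.1667×10^8 km.
Since a_t = (r₁ + r₂)/2, r₂ = 2a_t − r₁ = 2×3.1667×10^8 − 9.8736×10^7 = 5.34604×10^8 km.
In AU: r₂ = 5.34604×10^8 / 1.496×10^8 = 3.57 AU.

r₂ = 3.57 AU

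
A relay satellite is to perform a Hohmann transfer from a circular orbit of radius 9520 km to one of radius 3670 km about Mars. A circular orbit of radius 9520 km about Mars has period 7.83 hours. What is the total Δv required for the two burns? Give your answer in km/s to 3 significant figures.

From Kepler's third law T² = 4π²r³/μ at r = 9520 km, T = 7.83 hours = 7.83 × 3600 s = 28188 s: μ = 4π²r³/T² = 42868.9 km³/s².
The Hohmann ellipse has a_t = (r₁ + r₂)/2 = 6595 km.
Circular speed at r₁: v₁ = √(μ/r₁) = √(42868.9/9520) = 2.122 km/s.
Transfer-orbit speed at r₁ (vis-viva equation): v_a = √[μ(2/r₁ − 1/a_t)] = 1.583 km/s.
First burn Δv₁ = |v_a − v₁| = 0.5390 km/s.
At r₂, v₂ = √(μ/r₂) = 3.4177 km/s.
Transfer-orbit speed at r₂: v_p = √[μ(2/r₂ − 1/a_t)] = 4.1063 km/s.
Second burn Δv₂ = |v₂ − v_p| = 0.6886 km/s.
Δv = Δv₁ + Δv₂ = 0.5390 + 0.6886 = 1.228 km/s.

Δv = 1.23 km/s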